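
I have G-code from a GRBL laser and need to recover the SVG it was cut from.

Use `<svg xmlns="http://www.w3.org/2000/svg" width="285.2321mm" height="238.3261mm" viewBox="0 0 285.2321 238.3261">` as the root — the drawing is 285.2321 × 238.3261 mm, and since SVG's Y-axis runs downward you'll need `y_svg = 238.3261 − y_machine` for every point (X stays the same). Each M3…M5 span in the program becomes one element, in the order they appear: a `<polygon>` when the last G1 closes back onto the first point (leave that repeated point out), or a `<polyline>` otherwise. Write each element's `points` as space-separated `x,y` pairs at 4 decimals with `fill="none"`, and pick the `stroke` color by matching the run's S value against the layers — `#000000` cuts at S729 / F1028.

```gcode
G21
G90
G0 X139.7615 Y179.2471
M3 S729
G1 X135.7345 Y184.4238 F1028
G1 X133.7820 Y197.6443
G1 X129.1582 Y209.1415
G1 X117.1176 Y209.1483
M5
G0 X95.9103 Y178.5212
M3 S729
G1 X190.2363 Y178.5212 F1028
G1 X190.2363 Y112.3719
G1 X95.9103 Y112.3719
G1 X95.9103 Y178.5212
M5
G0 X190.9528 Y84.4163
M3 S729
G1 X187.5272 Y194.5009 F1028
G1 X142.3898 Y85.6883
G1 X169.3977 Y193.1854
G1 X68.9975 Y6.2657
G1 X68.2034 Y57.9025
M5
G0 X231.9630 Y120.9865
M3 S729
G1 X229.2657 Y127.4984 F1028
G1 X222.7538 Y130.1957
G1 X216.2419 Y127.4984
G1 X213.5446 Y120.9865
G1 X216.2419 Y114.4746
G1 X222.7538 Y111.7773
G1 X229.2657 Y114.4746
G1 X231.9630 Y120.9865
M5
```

<svg xmlns="http://www.w3.org/2000/svg" width="285.2321mm" height="238.3261mm" viewBox="0 0 285.2321 238.3261">
  <polyline points="139.7615,59.0790 135.7345,53.9023 133.7820,40.6818 129.1582,29.1846 117.1176,29.1778" fill="none" stroke="#000000"/>
  <polygon points="95.9103,59.8049 190.2363,59.8049 190.2363,125.9542 95.9103,125.9542" fill="none" stroke="#000000"/>
  <polyline points="190.9528,153.9098 187.5272,43.8252 142.3898,152.6378 169.3977,45.1407 68.9975,232.0604 68.2034,180.4236" fill="none" stroke="#000000"/>
  <polygon points="231.9630,117.3396 229.2657,110.8277 222.7538,108.1304 216.2419,110.8277 213.5446,117.3396 216.2419,123.8515 222.7538,126.5488 229.2657,123.8515" fill="none" stroke="#000000"/>
</svg>

y_svg = 238.3261 − y_m. Every run uses S729, so all elements get stroke `#000000` (cut).

[1] open run; points: 139.7615,59.0790 135.7345,53.9023 133.7820,40.6818 129.1582,29.1846 117.1176,29.1778

[2] closed run; points: 95.9103,59.8049 190.2363,59.8049 190.2363,125.9542 95.9103,125.9542

[3] open run; points: 190.9528,153.9098 187.5272,43.8252 142.3898,152.6378 169.3977,45.1407 68.9975,232.0604 68.2034,180.4236

[4] closed run; points: 231.9630,117.3396 229.2657,110.8277 222.7538,108.1304 216.2419,110.8277 213.5446,117.3396 216.2419,123.8515 222.7538,126.5488 229.2657,123.8515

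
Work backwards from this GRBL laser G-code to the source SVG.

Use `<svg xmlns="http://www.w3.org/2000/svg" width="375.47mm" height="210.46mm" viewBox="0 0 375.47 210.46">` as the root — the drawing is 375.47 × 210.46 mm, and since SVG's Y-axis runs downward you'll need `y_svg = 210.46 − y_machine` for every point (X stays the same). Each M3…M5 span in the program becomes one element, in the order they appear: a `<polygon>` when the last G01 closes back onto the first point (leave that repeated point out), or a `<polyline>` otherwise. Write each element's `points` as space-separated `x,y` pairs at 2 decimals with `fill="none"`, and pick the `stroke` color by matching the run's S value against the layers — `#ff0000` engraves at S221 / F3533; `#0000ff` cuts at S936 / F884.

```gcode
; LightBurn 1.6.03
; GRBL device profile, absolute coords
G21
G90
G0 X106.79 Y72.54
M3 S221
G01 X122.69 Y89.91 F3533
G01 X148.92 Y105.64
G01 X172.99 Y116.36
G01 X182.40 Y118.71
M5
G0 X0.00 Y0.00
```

y_svg = 210.46 − y_m. Every run uses S221, so all elements get stroke `#ff0000` (engrave).

[1] open run; points: 106.79,137.92 122.69,120.55 148.92,104.82 172.99,94.10 182.40,91.75

<svg xmlns="http://www.w3.org/2000/svg" width="375.47mm" height="210.46mm" viewBox="0 0 375.47 210.46">
  <polyline points="106.79,137.92 122.69,120.55 148.92,104.82 172.99,94.10 182.40,91.75" fill="none" stroke="#ff0000"/>
</svg>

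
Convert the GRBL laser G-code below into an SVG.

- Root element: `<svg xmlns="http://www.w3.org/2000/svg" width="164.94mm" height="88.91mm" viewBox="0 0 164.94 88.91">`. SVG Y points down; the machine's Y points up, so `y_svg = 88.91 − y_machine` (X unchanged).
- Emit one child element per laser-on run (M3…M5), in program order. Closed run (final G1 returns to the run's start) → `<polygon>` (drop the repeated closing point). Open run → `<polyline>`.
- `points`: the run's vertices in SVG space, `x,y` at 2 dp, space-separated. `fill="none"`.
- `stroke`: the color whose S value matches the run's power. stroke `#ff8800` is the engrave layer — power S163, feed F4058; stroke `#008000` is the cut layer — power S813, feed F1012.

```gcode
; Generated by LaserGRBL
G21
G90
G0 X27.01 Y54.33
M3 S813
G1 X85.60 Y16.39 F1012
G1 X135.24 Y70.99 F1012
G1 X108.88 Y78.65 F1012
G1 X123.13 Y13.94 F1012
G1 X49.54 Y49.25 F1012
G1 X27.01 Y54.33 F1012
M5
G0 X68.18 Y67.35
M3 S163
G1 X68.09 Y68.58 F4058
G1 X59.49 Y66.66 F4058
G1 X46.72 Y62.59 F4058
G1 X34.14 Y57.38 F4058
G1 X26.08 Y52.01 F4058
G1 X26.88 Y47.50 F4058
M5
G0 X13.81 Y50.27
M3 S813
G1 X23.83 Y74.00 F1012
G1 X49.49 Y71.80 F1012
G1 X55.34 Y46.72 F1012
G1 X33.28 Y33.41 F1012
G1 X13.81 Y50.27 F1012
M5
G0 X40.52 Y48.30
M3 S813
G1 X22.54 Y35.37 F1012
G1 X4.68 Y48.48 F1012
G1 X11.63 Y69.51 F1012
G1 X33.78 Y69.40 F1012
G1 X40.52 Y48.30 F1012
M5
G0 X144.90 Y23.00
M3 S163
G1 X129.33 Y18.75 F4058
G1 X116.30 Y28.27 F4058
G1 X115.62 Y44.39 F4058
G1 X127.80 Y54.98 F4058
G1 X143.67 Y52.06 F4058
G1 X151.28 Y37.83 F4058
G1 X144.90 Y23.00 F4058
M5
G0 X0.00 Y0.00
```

<svg xmlns="http://www.w3.org/2000/svg" width="164.94mm" height="88.91mm" viewBox="0 0 164.94 88.91">
  <polygon points="27.01,34.58 85.60,72.52 135.24,17.92 108.88,10.26 123.13,74.97 49.54,39.66" fill="none" stroke="#008000"/>
  <polyline points="68.18,21.56 68.09,20.33 59.49,22.25 46.72,26.32 34.14,31.53 26.08,36.90 26.88,41.41" fill="none" stroke="#ff8800"/>
  <polygon points="13.81,38.64 23.83,14.91 49.49,17.11 55.34,42.19 33.28,55.50" fill="none" stroke="#008000"/>
  <polygon points="40.52,40.61 22.54,53.54 4.68,40.43 11.63,19.40 33.78,19.51" fill="none" stroke="#008000"/>
  <polygon points="144.90,65.91 129.33,70.16 116.30,60.64 115.62,44.52 127.80,33.93 143.67,36.85 151.28,51.08" fill="none" stroke="#ff8800"/>
</svg>

Machine Y-up, SVG Y-down with viewBox height 88.91, so y_svg = 88.91 − y_machine; X carries over.

Run 1: S813 ⇒ cut layer `#008000`. The run returns to its start, so emit a `<polygon>` with points (Y-flipped): 27.01,34.58 85.60,72.52 135.24,17.92 108.88,10.26 123.13,74.97 49.54,39.66.

Run 2: S163 ⇒ engrave layer `#ff8800`. The run is open, so emit a `<polyline>` with points (Y-flipped): 68.18,21.56 68.09,20.33 59.49,22.25 46.72,26.32 34.14,31.53 26.08,36.90 26.88,41.41.

Run 3: power S813 maps to stroke `#008000` (cut). The run returns to its start, so emit a `<polygon>` with points (Y-flipped): 13.81,38.64 23.83,14.91 49.49,17.11 55.34,42.19 33.28,55.50.

Run 4: S813 ⇒ cut layer `#008000`. The run returns to its start, so emit a `<polygon>` with points (Y-flipped): 40.52,40.61 22.54,53.54 4.68,40.43 11.63,19.40 33.78,19.51.

Run 5: power S163 maps to stroke `#ff8800` (engrave). The run returns to its start, so emit a `<polygon>` with points (Y-flipped): 144.90,65.91 129.33,70.16 116.30,60.64 115.62,44.52 127.80,33.93 143.67,36.85 151.28,51.08.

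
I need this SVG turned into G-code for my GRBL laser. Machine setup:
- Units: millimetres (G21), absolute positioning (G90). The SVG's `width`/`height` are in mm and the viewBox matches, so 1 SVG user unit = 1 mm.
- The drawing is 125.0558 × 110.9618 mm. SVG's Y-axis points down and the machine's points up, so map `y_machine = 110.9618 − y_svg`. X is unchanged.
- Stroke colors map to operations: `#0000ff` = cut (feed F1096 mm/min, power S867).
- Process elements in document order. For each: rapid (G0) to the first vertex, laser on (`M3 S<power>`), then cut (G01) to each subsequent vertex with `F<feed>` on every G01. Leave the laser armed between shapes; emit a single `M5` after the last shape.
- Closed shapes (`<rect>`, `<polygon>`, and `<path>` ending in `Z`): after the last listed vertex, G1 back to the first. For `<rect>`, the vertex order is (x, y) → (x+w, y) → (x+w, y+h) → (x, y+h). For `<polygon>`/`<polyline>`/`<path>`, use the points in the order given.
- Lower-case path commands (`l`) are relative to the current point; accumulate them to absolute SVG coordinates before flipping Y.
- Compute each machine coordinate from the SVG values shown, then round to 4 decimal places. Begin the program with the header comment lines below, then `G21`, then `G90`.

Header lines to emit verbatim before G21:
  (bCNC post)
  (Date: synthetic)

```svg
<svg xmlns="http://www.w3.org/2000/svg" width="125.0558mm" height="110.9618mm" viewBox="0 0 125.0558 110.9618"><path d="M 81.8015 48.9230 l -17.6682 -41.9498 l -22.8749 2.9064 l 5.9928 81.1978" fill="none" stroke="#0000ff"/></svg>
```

(bCNC post)
(Date: synthetic)
G21
G90
G0 X81.8015 Y62.0388
M3 S867
G01 X64.1333 Y103.9886 F1096
G01 X41.2584 Y101.0822 F1096
G01 X47.2512 Y19.8844 F1096
M5

1 u = 1 mm; y_m = 110.9618 − y.

[1] `<path>` open polyline, #0000ff→cut S867 F1096: (81.8015,62.0388) → (64.1333,103.9886) → (41.2584,101.0822) → (47.2512,19.8844)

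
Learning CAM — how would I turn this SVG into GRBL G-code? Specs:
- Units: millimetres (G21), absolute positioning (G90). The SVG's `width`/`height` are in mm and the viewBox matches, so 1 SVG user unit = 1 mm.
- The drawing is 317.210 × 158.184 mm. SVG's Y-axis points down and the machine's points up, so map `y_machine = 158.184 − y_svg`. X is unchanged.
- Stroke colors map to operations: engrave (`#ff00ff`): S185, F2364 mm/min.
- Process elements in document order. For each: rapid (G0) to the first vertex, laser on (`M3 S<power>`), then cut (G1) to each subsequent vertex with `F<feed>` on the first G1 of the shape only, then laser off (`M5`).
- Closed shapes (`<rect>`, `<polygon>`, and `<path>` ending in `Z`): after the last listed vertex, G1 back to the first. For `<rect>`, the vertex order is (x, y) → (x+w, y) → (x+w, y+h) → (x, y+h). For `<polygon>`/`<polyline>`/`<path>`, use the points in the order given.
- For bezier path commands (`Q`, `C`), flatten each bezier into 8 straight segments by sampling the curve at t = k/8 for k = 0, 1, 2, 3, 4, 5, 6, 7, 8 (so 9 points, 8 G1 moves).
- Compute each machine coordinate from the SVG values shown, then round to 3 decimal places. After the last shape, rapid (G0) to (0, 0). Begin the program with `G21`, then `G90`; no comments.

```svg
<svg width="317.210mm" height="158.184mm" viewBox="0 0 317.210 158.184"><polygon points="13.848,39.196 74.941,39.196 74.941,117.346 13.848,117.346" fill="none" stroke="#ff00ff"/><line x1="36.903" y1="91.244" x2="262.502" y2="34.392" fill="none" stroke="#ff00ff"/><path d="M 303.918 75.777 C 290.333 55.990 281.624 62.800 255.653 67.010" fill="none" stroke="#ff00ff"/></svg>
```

G21
G90
G0 X13.848 Y118.988
M3 S185
G1 X74.941 Y118.988 F2364
G1 X74.941 Y40.838
G1 X13.848 Y40.838
G1 X13.848 Y118.988
M5
G0 X36.903 Y66.940
M3 S185
G1 X262.502 Y123.792 F2364
M5
G0 X303.918 Y82.407
M3 S185
G1 X299.009 Y88.637 F2364
G1 X294.298 Y92.717
G1 X289.525 Y94.986
G1 X284.430 Y95.789
G1 X278.755 Y95.467
G1 X272.241 Y94.363
G1 X264.626 Y92.818
G1 X255.653 Y91.174
M5
G0 X0.000 Y0.000

Since the viewBox matches the mm dimensions, user units are millimetres directly. The only transform is the Y-flip y_m = 158.184 − y_svg.

Shape 1 is a rectangle drawn with `<polygon>`. Its stroke #ff00ff means engrave at S185, F2364. After flipping Y the toolpath is (13.848,118.988) → (74.941,118.988) → (74.941,40.838) → (13.848,40.838) → (13.848,118.988), returning to the start.

Shape 2 is a line segment drawn with `<line>`. Its stroke #ff00ff means engrave at S185, F2364. After flipping Y the toolpath is (36.903,66.940) → (262.502,123.792).

Shape 3 is a cubic bezier drawn with `<path>`. Its stroke #ff00ff means engrave at S185, F2364. After flipping Y the toolpath is (303.918,82.407) → (299.009,88.637) → (294.298,92.717) → (289.525,94.986) → (284.430,95.789) → (278.755,95.467) → (272.241,94.363) → (264.626,92.818) → (255.653,91.174).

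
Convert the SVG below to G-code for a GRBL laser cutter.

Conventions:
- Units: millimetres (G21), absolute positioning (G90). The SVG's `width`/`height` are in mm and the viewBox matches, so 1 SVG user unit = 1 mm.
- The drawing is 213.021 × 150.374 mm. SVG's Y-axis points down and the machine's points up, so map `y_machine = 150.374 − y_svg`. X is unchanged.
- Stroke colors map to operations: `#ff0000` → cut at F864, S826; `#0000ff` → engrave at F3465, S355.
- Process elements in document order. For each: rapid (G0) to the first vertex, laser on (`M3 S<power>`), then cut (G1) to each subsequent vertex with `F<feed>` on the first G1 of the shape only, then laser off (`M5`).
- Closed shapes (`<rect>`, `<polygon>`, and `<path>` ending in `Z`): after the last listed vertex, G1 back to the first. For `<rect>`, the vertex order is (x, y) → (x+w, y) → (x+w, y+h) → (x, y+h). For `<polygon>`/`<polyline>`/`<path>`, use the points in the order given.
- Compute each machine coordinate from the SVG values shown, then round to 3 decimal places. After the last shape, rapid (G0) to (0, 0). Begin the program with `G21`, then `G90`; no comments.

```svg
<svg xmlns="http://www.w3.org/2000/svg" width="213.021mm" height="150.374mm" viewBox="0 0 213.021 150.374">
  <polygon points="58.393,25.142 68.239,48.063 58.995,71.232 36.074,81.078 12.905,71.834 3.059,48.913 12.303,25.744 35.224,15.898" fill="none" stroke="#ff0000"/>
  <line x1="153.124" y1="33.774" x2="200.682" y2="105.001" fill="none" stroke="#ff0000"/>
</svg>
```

G21
G90
G0 X58.393 Y125.232
M3 S826
G1 X68.239 Y102.311 F864
G1 X58.995 Y79.142
G1 X36.074 Y69.296
G1 X12.905 Y78.540
G1 X3.059 Y101.461
G1 X12.303 Y124.630
G1 X35.224 Y134.476
G1 X58.393 Y125.232
M5
G0 X153.124 Y116.600
M3 S826
G1 X200.682 Y45.373 F864
M5
G0 X0.000 Y0.000

1 u = 1 mm; y_m = 150.374 − y.

[1] `<polygon>` regular polygon, #ff0000→cut S826 F864: (58.393,125.232) → (68.239,102.311) → (58.995,79.142) → (36.074,69.296) → (12.905,78.540) → (3.059,101.461) → (12.303,124.630) → (35.224,134.476) → (58.393,125.232) (closed)

[2] `<line>` line segment, #ff0000→cut S826 F864: (153.124,116.600) → (200.682,45.373)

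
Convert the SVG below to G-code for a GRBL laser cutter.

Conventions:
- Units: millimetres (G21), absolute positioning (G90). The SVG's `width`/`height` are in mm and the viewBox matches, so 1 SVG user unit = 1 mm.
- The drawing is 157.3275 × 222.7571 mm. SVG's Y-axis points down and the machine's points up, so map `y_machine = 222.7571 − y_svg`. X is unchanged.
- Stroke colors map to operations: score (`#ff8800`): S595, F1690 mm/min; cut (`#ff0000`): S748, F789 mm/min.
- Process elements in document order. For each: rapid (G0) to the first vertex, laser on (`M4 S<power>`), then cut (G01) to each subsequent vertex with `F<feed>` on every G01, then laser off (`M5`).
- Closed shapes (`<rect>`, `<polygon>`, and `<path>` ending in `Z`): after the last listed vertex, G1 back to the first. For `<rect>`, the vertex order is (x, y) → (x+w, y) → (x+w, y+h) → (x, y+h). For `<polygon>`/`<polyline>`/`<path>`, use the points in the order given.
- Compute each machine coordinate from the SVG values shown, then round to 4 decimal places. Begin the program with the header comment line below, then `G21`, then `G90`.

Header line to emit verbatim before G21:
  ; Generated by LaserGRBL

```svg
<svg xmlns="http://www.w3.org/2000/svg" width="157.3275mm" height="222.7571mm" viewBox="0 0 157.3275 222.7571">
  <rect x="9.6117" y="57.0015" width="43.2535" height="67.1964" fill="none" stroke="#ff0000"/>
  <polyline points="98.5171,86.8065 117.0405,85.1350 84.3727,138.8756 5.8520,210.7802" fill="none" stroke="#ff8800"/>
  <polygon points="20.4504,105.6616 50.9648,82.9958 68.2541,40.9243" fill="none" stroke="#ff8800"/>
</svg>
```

Since the viewBox matches the mm dimensions, user units are millimetres directly. The only transform is the Y-flip y_m = 222.7571 − y_svg.

Shape 1 is a rectangle drawn with `<rect>`. Its stroke #ff0000 means cut at S748, F789. After flipping Y the toolpath is (9.6117,165.7556) → (52.8652,165.7556) → (52.8652,98.5592) → (9.6117,98.5592) → (9.6117,165.7556), returning to the start.

Shape 2 is a open polyline drawn with `<polyline>`. Its stroke #ff8800 means score at S595, F1690. After flipping Y the toolpath is (98.5171,135.9506) → (117.0405,137.6221) → (84.3727,83.8815) → (5.8520,11.9769).

Shape 3 is a closed polygon drawn with `<polygon>`. Its stroke #ff8800 means score at S595, F1690. After flipping Y the toolpath is (20.4504,117.0955) → (50.9648,139.7613) → (68.2541,181.8328) → (20.4504,117.0955), returning to the start.

; Generated by LaserGRBL
G21
G90
G0 X9.6117 Y165.7556
M4 S748
G01 X52.8652 Y165.7556 F789
G01 X52.8652 Y98.5592 F789
G01 X9.6117 Y98.5592 F789
G01 X9.6117 Y165.7556 F789
M5
G0 X98.5171 Y135.9506
M4 S595
G01 X117.0405 Y137.6221 F1690
G01 X84.3727 Y83.8815 F1690
G01 X5.8520 Y11.9769 F1690
M5
G0 X20.4504 Y117.0955
M4 S595
G01 X50.9648 Y139.7613 F1690
G01 X68.2541 Y181.8328 F1690
G01 X20.4504 Y117.0955 F1690
M5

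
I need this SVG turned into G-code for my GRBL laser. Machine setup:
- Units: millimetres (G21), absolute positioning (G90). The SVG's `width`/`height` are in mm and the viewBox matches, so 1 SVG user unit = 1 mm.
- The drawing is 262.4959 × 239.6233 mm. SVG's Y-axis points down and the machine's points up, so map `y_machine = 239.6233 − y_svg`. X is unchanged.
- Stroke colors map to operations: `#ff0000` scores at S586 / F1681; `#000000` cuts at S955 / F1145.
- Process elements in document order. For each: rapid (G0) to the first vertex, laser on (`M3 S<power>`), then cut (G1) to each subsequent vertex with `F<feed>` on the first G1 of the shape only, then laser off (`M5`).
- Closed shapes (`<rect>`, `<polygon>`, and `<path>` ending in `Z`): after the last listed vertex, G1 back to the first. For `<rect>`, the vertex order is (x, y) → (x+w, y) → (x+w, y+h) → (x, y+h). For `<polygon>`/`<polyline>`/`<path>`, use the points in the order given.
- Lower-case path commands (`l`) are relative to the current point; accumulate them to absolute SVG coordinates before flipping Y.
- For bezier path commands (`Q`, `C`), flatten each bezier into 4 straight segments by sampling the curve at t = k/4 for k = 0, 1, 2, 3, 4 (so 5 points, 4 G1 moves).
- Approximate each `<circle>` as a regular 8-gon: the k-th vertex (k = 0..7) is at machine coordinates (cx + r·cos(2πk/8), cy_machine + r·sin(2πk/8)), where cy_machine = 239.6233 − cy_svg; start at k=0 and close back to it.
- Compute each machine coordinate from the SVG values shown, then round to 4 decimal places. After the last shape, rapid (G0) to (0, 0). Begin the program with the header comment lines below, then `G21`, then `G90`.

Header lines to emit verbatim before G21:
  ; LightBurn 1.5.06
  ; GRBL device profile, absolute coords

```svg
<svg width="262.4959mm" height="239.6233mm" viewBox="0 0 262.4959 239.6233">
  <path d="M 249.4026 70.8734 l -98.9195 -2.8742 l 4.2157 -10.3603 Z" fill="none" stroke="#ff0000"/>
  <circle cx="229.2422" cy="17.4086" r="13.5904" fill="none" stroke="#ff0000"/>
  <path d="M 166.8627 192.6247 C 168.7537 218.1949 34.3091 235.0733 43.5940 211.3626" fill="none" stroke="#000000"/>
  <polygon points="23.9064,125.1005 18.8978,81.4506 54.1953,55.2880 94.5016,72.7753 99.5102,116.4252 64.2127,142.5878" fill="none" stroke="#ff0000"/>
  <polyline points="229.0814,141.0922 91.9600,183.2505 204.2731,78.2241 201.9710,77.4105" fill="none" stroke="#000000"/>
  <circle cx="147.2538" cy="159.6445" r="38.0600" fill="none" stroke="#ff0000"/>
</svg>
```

Since the viewBox matches the mm dimensions, user units are millimetres directly. The only transform is the Y-flip y_m = 239.6233 − y_svg.

Shape 1 is a closed polygon drawn with `<path>`. Its stroke #ff0000 means score at S586, F1681. After flipping Y the toolpath is (249.4026,168.7499) → (150.4831,171.6241) → (154.6988,181.9844) → (249.4026,168.7499), returning to the start.

Shape 2 is a circle drawn with `<circle>`. Its stroke #ff0000 means score at S586, F1681. After flipping Y the toolpath is (242.8326,222.2147) → (238.8521,231.8246) → (229.2422,235.8051) → (219.6323,231.8246) → (215.6518,222.2147) → (219.6323,212.6048) → (229.2422,208.6243) → (238.8521,212.6048) → (242.8326,222.2147), returning to the start.

Shape 3 is a cubic bezier drawn with `<path>`. Its stroke #000000 means cut at S955, F1145. After flipping Y the toolpath is (166.8627,46.9986) → (147.0940,29.9491) → (102.4556,19.1493) → (59.2036,17.5897) → (43.5940,28.2607).

Shape 4 is a regular polygon drawn with `<polygon>`. Its stroke #ff0000 means score at S586, F1681. After flipping Y the toolpath is (23.9064,114.5228) → (18.8978,158.1727) → (54.1953,184.3353) → (94.5016,166.8480) → (99.5102,123.1981) → (64.2127,97.0355) → (23.9064,114.5228), returning to the start.

Shape 5 is a open polyline drawn with `<polyline>`. Its stroke #000000 means cut at S955, F1145. After flipping Y the toolpath is (229.0814,98.5311) → (91.9600,56.3728) → (204.2731,161.3992) → (201.9710,162.2128).

Shape 6 is a circle drawn with `<circle>`. Its stroke #ff0000 means score at S586, F1681. After flipping Y the toolpath is (185.3138,79.9788) → (174.1663,106.8913) → (147.2538,118.0388) → (120.3413,106.8913) → (109.1938,79.9788) → (120.3413,53.0663) → (147.2538,41.9188) → (174.1663,53.0663) → (185.3138,79.9788), returning to the start.

; LightBurn 1.5.06
; GRBL device profile, absolute coords
G21
G90
G0 X249.4026 Y168.7499
M3 S586
G1 X150.4831 Y171.6241 F1681
G1 X154.6988 Y181.9844
G1 X249.4026 Y168.7499
M5
G0 X242.8326 Y222.2147
M3 S586
G1 X238.8521 Y231.8246 F1681
G1 X229.2422 Y235.8051
G1 X219.6323 Y231.8246
G1 X215.6518 Y222.2147
G1 X219.6323 Y212.6048
G1 X229.2422 Y208.6243
G1 X238.8521 Y212.6048
G1 X242.8326 Y222.2147
M5
G0 X166.8627 Y46.9986
M3 S955
G1 X147.0940 Y29.9491 F1145
G1 X102.4556 Y19.1493
G1 X59.2036 Y17.5897
G1 X43.5940 Y28.2607
M5
G0 X23.9064 Y114.5228
M3 S586
G1 X18.8978 Y158.1727 F1681
G1 X54.1953 Y184.3353
G1 X94.5016 Y166.8480
G1 X99.5102 Y123.1981
G1 X64.2127 Y97.0355
G1 X23.9064 Y114.5228
M5
G0 X229.0814 Y98.5311
M3 S955
G1 X91.9600 Y56.3728 F1145
G1 X204.2731 Y161.3992
G1 X201.9710 Y162.2128
M5
G0 X185.3138 Y79.9788
M3 S586
G1 X174.1663 Y106.8913 F1681
G1 X147.2538 Y118.0388
G1 X120.3413 Y106.8913
G1 X109.1938 Y79.9788
G1 X120.3413 Y53.0663
G1 X147.2538 Y41.9188
G1 X174.1663 Y53.0663
G1 X185.3138 Y79.9788
M5
G0 X0.0000 Y0.0000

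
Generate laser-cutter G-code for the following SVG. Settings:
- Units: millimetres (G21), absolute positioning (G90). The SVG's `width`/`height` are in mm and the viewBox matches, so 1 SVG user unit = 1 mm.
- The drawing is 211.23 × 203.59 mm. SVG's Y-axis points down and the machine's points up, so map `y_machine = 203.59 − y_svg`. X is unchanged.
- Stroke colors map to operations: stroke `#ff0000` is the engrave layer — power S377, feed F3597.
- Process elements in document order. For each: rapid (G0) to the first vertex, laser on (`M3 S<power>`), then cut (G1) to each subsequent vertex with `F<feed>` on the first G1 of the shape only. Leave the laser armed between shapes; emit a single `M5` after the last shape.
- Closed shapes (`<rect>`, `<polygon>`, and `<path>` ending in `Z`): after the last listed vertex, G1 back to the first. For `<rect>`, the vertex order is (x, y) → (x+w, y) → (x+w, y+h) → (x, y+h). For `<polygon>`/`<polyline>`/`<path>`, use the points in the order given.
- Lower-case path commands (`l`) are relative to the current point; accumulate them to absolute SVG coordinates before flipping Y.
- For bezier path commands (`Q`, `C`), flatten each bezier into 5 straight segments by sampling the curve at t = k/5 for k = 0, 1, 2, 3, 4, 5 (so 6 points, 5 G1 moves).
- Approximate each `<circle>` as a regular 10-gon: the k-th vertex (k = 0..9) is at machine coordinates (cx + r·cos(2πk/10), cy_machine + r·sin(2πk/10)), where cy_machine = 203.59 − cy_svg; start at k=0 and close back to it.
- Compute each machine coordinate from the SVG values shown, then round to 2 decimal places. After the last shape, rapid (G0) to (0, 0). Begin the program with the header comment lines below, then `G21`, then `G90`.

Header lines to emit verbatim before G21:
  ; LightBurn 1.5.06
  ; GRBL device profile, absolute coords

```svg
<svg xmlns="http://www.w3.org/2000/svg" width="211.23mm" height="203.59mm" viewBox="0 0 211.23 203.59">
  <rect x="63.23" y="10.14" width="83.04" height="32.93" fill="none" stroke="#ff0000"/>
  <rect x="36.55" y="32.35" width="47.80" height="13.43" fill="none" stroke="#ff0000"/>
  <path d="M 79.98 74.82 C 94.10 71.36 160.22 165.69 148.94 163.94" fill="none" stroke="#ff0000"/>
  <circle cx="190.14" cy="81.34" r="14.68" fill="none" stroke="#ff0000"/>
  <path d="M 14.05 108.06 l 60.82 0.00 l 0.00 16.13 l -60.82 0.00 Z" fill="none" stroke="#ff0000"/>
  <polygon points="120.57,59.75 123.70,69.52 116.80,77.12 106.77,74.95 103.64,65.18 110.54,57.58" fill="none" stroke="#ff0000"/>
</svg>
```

; LightBurn 1.5.06
; GRBL device profile, absolute coords
G21
G90
G0 X63.23 Y193.45
M3 S377
G1 X146.27 Y193.45 F3597
G1 X146.27 Y160.52
G1 X63.23 Y160.52
G1 X63.23 Y193.45
G0 X36.55 Y171.24
M3 S377
G1 X84.35 Y171.24 F3597
G1 X84.35 Y157.81
G1 X36.55 Y157.81
G1 X36.55 Y171.24
G0 X79.98 Y128.77
M3 S377
G1 X93.66 Y120.66 F3597
G1 X113.60 Y98.39
G1 X133.61 Y71.26
G1 X147.46 Y48.58
G1 X148.94 Y39.65
G0 X204.82 Y122.25
M3 S377
G1 X202.02 Y130.88 F3597
G1 X194.68 Y136.21
G1 X185.60 Y136.21
G1 X178.26 Y130.88
G1 X175.46 Y122.25
G1 X178.26 Y113.62
G1 X185.60 Y108.29
G1 X194.68 Y108.29
G1 X202.02 Y113.62
G1 X204.82 Y122.25
G0 X14.05 Y95.53
M3 S377
G1 X74.87 Y95.53 F3597
G1 X74.87 Y79.40
G1 X14.05 Y79.40
G1 X14.05 Y95.53
G0 X120.57 Y143.84
M3 S377
G1 X123.70 Y134.07 F3597
G1 X116.80 Y126.47
G1 X106.77 Y128.64
G1 X103.64 Y138.41
G1 X110.54 Y146.01
G1 X120.57 Y143.84
M5
G0 X0.00 Y0.00

1 u = 1 mm; y_m = 203.59 − y.

[1] `<rect>` rectangle, #ff0000→engrave S377 F3597: (63.23,193.45) → (146.27,193.45) → (146.27,160.52) → (63.23,160.52) → (63.23,193.45) (closed)

[2] `<rect>` rectangle, #ff0000→engrave S377 F3597: (36.55,171.24) → (84.35,171.24) → (84.35,157.81) → (36.55,157.81) → (36.55,171.24) (closed)

[3] `<path>` cubic bezier, #ff0000→engrave S377 F3597: (79.98,128.77) → (93.66,120.66) → (113.60,98.39) → (133.61,71.26) → (147.46,48.58) → (148.94,39.65)

[4] `<circle>` circle, #ff0000→engrave S377 F3597: (204.82,122.25) → (202.02,130.88) → (194.68,136.21) → (185.60,136.21) → (178.26,130.88) → (175.46,122.25) → (178.26,113.62) → (185.60,108.29) → (194.68,108.29) → (202.02,113.62) → (204.82,122.25) (closed)

[5] `<path>` rectangle, #ff0000→engrave S377 F3597: (14.05,95.53) → (74.87,95.53) → (74.87,79.40) → (14.05,79.40) → (14.05,95.53) (closed)

[6] `<polygon>` regular polygon, #ff0000→engrave S377 F3597: (120.57,143.84) → (123.70,134.07) → (116.80,126.47) → (106.77,128.64) → (103.64,138.41) → (110.54,146.01) → (120.57,143.84) (closed)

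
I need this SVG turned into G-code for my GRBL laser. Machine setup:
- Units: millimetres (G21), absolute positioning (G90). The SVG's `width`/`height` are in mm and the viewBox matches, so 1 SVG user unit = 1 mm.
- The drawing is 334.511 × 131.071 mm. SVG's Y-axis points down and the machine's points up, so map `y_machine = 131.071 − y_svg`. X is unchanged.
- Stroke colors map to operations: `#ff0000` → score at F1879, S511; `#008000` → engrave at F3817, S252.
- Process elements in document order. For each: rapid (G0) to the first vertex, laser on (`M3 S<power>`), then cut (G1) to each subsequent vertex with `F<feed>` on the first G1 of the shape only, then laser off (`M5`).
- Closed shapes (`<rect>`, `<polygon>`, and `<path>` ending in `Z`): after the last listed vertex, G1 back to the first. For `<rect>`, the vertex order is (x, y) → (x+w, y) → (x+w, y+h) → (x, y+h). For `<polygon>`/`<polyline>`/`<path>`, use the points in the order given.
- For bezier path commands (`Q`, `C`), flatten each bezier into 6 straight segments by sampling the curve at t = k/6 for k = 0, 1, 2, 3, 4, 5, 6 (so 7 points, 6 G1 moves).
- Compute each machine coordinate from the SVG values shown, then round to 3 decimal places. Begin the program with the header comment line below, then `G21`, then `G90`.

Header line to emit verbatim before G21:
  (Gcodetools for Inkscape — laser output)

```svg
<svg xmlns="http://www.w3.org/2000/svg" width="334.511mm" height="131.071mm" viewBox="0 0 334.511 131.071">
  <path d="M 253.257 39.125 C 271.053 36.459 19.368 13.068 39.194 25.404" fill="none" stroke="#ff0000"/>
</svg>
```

(Gcodetools for Inkscape — laser output)
G21
G90
G0 X253.257 Y91.946
M3 S511
G1 X242.203 Y94.745 F1879
G1 X201.263 Y99.430
G1 X145.464 Y104.432
G1 X89.835 Y108.185
G1 X49.402 Y109.119
G1 X39.194 Y105.667
M5

viewBox `0 0 334.511 131.071` with mm width/height → 1 unit = 1 mm. Flip: y_m = 131.071 − y_svg.

**Shape 1** — `<path>` cubic bezier, stroke `#ff0000` → score (S511, F1879). Control points (SVG): P0=(253.257,39.125), P1=(271.053,36.459), P2=(19.368,13.068), P3=(39.194,25.404); sampled at t=k/6. Machine vertices: (253.257,91.946) → (242.203,94.745) → (201.263,99.430) → (145.464,104.432) → (89.835,108.185) → (49.402,109.119) → (39.194,105.667). Open path.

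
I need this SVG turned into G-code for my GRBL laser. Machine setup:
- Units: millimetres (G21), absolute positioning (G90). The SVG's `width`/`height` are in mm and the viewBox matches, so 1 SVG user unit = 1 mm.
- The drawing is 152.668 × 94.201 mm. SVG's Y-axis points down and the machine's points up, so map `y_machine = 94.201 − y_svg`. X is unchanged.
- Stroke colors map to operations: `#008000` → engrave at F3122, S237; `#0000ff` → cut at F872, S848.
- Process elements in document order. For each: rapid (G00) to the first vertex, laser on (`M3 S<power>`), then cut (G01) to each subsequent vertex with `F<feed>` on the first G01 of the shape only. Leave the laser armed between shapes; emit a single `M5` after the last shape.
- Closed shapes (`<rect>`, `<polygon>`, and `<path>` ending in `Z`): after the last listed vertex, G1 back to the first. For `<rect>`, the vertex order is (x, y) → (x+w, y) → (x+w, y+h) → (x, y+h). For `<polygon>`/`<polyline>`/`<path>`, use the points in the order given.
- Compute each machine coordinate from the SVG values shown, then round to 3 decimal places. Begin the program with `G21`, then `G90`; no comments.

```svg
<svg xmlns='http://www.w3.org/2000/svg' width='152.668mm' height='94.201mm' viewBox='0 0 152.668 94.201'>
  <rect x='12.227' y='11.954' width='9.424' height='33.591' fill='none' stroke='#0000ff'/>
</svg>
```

1 u = 1 mm; y_m = 94.201 − y.

[1] `<rect>` rectangle, #0000ff→cut S848 F872: (12.227,82.247) → (21.651,82.247) → (21.651,48.656) → (12.227,48.656) → (12.227,82.247) (closed)

G21
G90
G00 X12.227 Y82.247
M3 S848
G01 X21.651 Y82.247 F872
G01 X21.651 Y48.656
G01 X12.227 Y48.656
G01 X12.227 Y82.247
M5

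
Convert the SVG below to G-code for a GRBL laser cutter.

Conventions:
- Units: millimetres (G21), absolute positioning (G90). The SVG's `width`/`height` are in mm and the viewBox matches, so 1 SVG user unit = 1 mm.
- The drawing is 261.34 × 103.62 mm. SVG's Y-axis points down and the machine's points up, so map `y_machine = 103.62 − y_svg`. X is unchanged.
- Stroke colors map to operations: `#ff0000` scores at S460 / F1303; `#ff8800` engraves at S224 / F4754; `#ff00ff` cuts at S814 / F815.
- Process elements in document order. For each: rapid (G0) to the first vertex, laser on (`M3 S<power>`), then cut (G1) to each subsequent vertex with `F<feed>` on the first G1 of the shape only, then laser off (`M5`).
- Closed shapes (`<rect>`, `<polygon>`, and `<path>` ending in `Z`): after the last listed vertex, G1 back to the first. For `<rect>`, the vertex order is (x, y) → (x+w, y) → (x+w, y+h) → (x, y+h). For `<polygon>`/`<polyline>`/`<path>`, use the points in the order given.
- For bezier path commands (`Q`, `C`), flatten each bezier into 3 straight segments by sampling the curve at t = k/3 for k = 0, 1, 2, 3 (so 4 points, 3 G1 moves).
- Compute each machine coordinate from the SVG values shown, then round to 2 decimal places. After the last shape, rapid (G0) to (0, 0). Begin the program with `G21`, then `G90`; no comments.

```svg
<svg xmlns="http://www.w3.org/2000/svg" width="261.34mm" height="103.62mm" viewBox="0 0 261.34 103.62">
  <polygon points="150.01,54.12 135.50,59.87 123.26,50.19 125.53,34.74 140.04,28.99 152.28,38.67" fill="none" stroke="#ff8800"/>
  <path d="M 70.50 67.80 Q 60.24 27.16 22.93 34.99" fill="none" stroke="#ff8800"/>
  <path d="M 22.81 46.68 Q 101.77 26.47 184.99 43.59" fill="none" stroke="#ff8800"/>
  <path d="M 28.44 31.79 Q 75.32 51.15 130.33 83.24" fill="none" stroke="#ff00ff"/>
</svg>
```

G21
G90
G0 X150.01 Y49.50
M3 S224
G1 X135.50 Y43.75 F4754
G1 X123.26 Y53.43
G1 X125.53 Y68.88
G1 X140.04 Y74.63
G1 X152.28 Y64.95
G1 X150.01 Y49.50
M5
G0 X70.50 Y35.82
M3 S224
G1 X60.65 Y57.53 F4754
G1 X44.80 Y68.46
G1 X22.93 Y68.63
M5
G0 X22.81 Y56.94
M3 S224
G1 X75.92 Y66.27 F4754
G1 X129.98 Y67.30
G1 X184.99 Y60.03
M5
G0 X28.44 Y71.83
M3 S814
G1 X60.60 Y57.51 F815
G1 X94.56 Y40.36
G1 X130.33 Y20.38
M5
G0 X0.00 Y0.00

Since the viewBox matches the mm dimensions, user units are millimetres directly. The only transform is the Y-flip y_m = 103.62 − y_svg.

Shape 1 is a regular polygon drawn with `<polygon>`. Its stroke #ff8800 means engrave at S224, F4754. After flipping Y the toolpath is (150.01,49.50) → (135.50,43.75) → (123.26,53.43) → (125.53,68.88) → (140.04,74.63) → (152.28,64.95) → (150.01,49.50), returning to the start.

Shape 2 is a quadratic bezier drawn with `<path>`. Its stroke #ff8800 means engrave at S224, F4754. After flipping Y the toolpath is (70.50,35.82) → (60.65,57.53) → (44.80,68.46) → (22.93,68.63).

Shape 3 is a quadratic bezier drawn with `<path>`. Its stroke #ff8800 means engrave at S224, F4754. After flipping Y the toolpath is (22.81,56.94) → (75.92,66.27) → (129.98,67.30) → (184.99,60.03).

Shape 4 is a quadratic bezier drawn with `<path>`. Its stroke #ff00ff means cut at S814, F815. After flipping Y the toolpath is (28.44,71.83) → (60.60,57.51) → (94.56,40.36) → (130.33,20.38).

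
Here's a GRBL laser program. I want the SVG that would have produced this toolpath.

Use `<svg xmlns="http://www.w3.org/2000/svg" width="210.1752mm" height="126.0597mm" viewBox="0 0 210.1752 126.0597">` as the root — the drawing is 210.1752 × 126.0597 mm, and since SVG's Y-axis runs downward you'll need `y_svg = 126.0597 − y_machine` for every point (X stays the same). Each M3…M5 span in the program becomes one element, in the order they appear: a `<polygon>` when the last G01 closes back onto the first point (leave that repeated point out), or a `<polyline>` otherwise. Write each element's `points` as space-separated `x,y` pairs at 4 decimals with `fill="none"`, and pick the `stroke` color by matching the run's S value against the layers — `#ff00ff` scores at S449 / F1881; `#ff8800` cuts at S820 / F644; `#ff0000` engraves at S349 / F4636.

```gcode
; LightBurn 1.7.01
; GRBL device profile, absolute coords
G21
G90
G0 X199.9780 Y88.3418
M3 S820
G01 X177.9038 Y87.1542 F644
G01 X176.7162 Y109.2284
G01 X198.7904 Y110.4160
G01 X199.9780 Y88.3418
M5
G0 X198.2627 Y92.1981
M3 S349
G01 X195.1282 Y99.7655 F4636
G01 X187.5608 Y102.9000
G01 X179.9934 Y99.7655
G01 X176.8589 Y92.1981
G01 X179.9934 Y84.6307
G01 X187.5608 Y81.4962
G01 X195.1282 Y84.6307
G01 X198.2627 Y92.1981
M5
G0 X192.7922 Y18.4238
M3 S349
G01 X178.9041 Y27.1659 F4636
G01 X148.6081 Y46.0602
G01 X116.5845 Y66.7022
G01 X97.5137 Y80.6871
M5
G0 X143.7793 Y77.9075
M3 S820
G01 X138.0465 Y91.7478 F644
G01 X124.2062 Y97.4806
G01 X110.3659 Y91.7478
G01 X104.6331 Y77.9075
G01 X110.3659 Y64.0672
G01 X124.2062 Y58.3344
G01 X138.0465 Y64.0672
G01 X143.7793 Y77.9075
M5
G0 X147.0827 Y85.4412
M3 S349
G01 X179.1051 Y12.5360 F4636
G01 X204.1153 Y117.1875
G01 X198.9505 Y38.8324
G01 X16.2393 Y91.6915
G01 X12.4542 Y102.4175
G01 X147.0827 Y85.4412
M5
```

<svg xmlns="http://www.w3.org/2000/svg" width="210.1752mm" height="126.0597mm" viewBox="0 0 210.1752 126.0597">
  <polygon points="199.9780,37.7179 177.9038,38.9055 176.7162,16.8313 198.7904,15.6437" fill="none" stroke="#ff8800"/>
  <polygon points="198.2627,33.8616 195.1282,26.2942 187.5608,23.1597 179.9934,26.2942 176.8589,33.8616 179.9934,41.4290 187.5608,44.5635 195.1282,41.4290" fill="none" stroke="#ff0000"/>
  <polyline points="192.7922,107.6359 178.9041,98.8938 148.6081,79.9995 116.5845,59.3575 97.5137,45.3726" fill="none" stroke="#ff0000"/>
  <polygon points="143.7793,48.1522 138.0465,34.3119 124.2062,28.5791 110.3659,34.3119 104.6331,48.1522 110.3659,61.9925 124.2062,67.7253 138.0465,61.9925" fill="none" stroke="#ff8800"/>
  <polygon points="147.0827,40.6185 179.1051,113.5237 204.1153,8.8722 198.9505,87.2273 16.2393,34.3682 12.4542,23.6422" fill="none" stroke="#ff0000"/>
</svg>

Machine Y-up, SVG Y-down with viewBox height 126.0597, so y_svg = 126.0597 − y_machine; X carries over.

Run 1: power S820 maps to stroke `#ff8800` (cut). The run returns to its start, so emit a `<polygon>` with points (Y-flipped): 199.9780,37.7179 177.9038,38.9055 176.7162,16.8313 198.7904,15.6437.

Run 2: S349 ⇒ engrave layer `#ff0000`. The run returns to its start, so emit a `<polygon>` with points (Y-flipped): 198.2627,33.8616 195.1282,26.2942 187.5608,23.1597 179.9934,26.2942 176.8589,33.8616 179.9934,41.4290 187.5608,44.5635 195.1282,41.4290.

Run 3: S349 ⇒ engrave layer `#ff0000`. The run is open, so emit a `<polyline>` with points (Y-flipped): 192.7922,107.6359 178.9041,98.8938 148.6081,79.9995 116.5845,59.3575 97.5137,45.3726.

Run 4: the run's S820 means `#ff8800` (cut). The run returns to its start, so emit a `<polygon>` with points (Y-flipped): 143.7793,48.1522 138.0465,34.3119 124.2062,28.5791 110.3659,34.3119 104.6331,48.1522 110.3659,61.9925 124.2062,67.7253 138.0465,61.9925.

Run 5: the run's S349 means `#ff0000` (engrave). The run returns to its start, so emit a `<polygon>` with points (Y-flipped): 147.0827,40.6185 179.1051,113.5237 204.1153,8.8722 198.9505,87.2273 16.2393,34.3682 12.4542,23.6422.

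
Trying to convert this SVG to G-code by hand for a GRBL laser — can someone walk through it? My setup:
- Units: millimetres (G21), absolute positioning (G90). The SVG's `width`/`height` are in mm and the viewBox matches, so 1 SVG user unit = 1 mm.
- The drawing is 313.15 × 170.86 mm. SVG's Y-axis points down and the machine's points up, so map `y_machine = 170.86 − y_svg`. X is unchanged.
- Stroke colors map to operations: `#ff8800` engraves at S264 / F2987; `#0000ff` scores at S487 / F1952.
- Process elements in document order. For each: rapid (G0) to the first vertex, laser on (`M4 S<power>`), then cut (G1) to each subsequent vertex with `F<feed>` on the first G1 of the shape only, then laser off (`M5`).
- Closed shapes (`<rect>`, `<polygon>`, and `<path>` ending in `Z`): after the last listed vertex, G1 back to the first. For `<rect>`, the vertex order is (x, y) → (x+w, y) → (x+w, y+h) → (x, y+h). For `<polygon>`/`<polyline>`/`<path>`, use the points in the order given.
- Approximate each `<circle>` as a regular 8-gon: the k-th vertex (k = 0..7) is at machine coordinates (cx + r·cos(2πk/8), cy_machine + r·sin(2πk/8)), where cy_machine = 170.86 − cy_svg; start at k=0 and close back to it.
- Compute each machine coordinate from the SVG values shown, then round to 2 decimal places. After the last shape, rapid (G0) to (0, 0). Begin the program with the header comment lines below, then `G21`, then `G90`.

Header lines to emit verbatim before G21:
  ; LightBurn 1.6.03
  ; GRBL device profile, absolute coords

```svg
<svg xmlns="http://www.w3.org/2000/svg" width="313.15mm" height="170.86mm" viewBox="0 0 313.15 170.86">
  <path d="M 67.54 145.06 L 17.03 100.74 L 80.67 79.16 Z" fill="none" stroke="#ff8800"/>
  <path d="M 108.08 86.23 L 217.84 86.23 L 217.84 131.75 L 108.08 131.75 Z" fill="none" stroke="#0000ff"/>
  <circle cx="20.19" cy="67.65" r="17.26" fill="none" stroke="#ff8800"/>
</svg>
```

viewBox `0 0 313.15 170.86` with mm width/height → 1 unit = 1 mm. Flip: y_m = 170.86 − y_svg.

**Shape 1** — `<path>` regular polygon, stroke `#ff8800` → engrave (S264, F2987). Machine vertices: (67.54,25.80) → (17.03,70.12) → (80.67,91.70) → (67.54,25.80). Closed: final G1 returns to the first vertex.

**Shape 2** — `<path>` rectangle, stroke `#0000ff` → score (S487, F1952). Machine vertices: (108.08,84.63) → (217.84,84.63) → (217.84,39.11) → (108.08,39.11) → (108.08,84.63). Closed: final G1 returns to the first vertex.

**Shape 3** — `<circle>` circle, stroke `#ff8800` → engrave (S264, F2987). Machine vertices: (37.45,103.21) → (32.39,115.41) → (20.19,120.47) → (7.99,115.41) → (2.93,103.21) → (7.99,91.01) → (20.19,85.95) → (32.39,91.01) → (37.45,103.21). Closed: final G1 returns to the first vertex.

; LightBurn 1.6.03
; GRBL device profile, absolute coords
G21
G90
G0 X67.54 Y25.80
M4 S264
G1 X17.03 Y70.12 F2987
G1 X80.67 Y91.70
G1 X67.54 Y25.80
M5
G0 X108.08 Y84.63
M4 S487
G1 X217.84 Y84.63 F1952
G1 X217.84 Y39.11
G1 X108.08 Y39.11
G1 X108.08 Y84.63
M5
G0 X37.45 Y103.21
M4 S264
G1 X32.39 Y115.41 F2987
G1 X20.19 Y120.47
G1 X7.99 Y115.41
G1 X2.93 Y103.21
G1 X7.99 Y91.01
G1 X20.19 Y85.95
G1 X32.39 Y91.01
G1 X37.45 Y103.21
M5
G0 X0.00 Y0.00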